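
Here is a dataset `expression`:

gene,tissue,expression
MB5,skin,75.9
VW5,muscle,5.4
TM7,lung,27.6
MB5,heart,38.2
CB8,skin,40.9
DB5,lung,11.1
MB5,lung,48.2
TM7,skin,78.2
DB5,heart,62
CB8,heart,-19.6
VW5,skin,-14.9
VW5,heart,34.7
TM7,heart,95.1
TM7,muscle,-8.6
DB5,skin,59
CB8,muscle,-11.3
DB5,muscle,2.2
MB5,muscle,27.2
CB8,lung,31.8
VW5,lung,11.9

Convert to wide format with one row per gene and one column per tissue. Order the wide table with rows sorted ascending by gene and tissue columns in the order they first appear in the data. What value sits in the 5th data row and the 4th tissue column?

34.7

With rows sorted ascending by gene, row 5 is gene=VW5. tissue columns in first-appearance order: skin, muscle, lung, heart; column 4 is heart.
Long rows with gene=VW5, tissue=heart: expression = 34.7.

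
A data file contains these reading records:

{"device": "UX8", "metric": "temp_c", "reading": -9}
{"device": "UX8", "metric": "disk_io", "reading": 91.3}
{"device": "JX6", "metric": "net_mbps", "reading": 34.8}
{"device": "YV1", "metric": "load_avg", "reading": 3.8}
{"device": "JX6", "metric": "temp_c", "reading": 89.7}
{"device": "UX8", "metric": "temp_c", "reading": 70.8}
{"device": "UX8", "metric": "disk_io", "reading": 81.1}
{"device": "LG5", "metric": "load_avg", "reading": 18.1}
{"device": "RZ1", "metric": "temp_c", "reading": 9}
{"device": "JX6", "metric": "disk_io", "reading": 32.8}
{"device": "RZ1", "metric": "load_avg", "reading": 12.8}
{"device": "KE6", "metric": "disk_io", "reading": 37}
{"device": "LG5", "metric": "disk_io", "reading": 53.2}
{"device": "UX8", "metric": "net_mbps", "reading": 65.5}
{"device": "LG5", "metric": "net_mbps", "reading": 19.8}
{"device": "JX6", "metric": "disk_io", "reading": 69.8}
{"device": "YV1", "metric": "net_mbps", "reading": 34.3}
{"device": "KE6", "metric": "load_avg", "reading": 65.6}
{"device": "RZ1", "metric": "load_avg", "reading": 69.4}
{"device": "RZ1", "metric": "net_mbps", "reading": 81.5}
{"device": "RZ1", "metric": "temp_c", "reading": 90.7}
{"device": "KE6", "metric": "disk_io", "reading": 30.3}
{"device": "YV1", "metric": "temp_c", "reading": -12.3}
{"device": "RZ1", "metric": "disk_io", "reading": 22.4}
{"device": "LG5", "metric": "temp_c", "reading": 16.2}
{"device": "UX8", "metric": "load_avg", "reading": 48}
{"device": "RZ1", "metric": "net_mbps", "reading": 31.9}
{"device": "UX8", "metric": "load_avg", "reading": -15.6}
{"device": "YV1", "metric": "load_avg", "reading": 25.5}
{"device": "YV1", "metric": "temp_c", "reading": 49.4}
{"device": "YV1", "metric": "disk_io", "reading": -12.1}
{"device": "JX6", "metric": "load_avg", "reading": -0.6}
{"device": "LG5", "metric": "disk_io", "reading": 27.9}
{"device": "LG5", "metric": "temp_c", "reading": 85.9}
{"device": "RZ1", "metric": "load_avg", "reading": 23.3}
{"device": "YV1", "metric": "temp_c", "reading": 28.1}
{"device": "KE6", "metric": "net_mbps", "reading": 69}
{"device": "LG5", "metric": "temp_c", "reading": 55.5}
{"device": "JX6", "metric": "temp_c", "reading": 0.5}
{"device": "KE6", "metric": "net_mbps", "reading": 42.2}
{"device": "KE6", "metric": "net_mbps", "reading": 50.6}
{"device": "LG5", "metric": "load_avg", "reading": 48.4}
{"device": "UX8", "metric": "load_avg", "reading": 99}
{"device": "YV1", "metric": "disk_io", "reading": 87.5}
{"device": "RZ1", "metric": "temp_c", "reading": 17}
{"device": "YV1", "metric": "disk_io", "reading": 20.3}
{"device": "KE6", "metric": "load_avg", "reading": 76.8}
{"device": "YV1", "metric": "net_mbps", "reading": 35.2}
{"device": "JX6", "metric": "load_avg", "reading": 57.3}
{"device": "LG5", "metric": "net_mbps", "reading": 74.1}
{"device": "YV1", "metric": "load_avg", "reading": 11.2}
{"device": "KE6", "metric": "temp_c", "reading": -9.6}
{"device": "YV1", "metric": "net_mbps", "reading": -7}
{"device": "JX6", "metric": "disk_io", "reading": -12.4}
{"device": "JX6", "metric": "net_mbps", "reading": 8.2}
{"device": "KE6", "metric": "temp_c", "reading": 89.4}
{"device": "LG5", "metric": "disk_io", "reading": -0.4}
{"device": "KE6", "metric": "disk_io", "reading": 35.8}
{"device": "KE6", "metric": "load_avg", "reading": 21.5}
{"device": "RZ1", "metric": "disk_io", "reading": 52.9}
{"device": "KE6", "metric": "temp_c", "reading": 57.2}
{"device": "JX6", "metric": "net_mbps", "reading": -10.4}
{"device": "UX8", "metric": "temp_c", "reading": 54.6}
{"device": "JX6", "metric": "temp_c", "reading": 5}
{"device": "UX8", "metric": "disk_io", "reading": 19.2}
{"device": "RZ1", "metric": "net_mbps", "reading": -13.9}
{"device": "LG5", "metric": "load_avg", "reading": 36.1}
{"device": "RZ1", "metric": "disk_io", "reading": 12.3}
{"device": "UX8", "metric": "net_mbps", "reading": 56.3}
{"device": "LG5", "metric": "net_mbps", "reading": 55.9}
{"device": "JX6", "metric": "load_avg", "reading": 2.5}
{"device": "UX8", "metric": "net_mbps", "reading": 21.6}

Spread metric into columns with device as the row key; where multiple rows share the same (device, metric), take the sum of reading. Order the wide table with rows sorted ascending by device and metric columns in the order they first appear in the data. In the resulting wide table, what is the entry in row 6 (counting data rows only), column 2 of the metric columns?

With rows sorted ascending by device, row 6 is device=YV1. metric columns in first-appearance order: temp_c, disk_io, net_mbps, load_avg; column 2 is disk_io.
Long rows with device=YV1, metric=disk_io: -12.1 + 87.5 + 20.3 = 95.7.

95.7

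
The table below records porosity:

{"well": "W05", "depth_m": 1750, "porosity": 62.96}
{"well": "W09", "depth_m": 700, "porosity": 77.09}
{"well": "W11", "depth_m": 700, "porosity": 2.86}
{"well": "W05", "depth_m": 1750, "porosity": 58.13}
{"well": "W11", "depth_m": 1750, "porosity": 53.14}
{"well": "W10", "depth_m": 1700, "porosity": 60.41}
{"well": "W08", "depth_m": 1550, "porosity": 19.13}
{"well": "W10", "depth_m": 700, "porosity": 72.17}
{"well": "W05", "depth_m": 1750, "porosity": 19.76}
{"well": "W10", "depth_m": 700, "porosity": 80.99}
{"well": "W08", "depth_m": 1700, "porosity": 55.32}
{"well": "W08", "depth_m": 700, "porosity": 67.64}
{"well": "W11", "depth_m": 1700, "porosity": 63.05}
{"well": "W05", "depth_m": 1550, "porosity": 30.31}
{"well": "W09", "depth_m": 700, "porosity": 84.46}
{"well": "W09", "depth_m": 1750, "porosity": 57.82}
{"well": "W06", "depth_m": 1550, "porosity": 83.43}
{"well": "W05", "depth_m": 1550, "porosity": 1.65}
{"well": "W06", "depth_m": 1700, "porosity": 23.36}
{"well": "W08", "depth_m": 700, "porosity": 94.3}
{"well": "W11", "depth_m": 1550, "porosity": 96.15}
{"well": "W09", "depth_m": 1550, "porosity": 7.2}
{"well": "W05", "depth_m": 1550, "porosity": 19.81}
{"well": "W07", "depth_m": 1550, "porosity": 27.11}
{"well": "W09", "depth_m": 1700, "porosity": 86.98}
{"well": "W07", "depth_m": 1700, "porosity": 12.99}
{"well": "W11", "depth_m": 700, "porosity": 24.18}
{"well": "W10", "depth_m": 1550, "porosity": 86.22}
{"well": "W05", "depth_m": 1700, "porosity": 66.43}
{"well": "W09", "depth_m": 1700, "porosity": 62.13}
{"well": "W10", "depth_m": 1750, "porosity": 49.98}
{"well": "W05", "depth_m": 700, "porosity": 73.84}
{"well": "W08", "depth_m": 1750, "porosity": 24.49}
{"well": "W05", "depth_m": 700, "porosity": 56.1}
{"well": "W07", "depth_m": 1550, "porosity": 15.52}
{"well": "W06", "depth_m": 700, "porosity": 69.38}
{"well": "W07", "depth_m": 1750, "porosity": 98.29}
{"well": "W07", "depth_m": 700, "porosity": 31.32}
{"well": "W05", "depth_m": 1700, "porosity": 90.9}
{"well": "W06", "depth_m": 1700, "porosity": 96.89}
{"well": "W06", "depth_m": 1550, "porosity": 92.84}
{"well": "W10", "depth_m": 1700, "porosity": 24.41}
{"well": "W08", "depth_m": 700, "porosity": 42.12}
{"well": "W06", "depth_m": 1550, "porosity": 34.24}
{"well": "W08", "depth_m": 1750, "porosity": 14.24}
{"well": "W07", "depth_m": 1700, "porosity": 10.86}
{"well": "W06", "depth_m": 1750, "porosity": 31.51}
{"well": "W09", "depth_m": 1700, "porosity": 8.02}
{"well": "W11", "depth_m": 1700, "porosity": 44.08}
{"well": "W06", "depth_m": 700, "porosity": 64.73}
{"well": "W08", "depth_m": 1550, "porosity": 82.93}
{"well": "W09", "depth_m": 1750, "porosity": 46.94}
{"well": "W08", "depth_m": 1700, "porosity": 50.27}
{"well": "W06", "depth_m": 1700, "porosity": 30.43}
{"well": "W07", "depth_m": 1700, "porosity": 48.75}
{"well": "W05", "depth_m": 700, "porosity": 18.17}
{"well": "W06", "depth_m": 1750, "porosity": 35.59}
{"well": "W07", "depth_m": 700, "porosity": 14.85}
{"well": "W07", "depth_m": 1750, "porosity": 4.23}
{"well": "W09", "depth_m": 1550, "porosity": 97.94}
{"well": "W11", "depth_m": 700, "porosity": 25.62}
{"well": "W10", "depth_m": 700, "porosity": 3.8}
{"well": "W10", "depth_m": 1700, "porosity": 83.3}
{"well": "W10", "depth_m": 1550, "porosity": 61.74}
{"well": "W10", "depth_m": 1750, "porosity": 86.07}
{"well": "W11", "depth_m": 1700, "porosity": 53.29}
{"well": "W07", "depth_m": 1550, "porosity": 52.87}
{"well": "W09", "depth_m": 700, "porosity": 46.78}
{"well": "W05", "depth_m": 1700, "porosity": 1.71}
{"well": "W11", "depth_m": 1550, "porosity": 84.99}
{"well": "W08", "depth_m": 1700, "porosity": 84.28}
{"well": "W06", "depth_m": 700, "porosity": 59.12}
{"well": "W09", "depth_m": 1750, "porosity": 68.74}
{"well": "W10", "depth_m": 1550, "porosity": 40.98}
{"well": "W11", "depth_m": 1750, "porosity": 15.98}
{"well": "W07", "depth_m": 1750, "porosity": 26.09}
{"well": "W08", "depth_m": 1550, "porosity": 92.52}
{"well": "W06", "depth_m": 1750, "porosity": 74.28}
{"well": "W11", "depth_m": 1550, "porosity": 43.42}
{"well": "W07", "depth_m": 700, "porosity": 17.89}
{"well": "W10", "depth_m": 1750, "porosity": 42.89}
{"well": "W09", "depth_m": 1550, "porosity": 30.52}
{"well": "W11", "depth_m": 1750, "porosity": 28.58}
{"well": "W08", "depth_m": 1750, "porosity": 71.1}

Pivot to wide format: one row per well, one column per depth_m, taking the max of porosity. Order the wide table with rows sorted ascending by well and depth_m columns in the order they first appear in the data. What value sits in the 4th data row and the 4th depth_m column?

With rows sorted ascending by well, row 4 is well=W08. depth_m columns in first-appearance order: 1750, 700, 1700, 1550; column 4 is 1550.
Long rows with well=W08, depth_m=1550: max(19.13, 82.93, 92.52) = 92.52.

92.52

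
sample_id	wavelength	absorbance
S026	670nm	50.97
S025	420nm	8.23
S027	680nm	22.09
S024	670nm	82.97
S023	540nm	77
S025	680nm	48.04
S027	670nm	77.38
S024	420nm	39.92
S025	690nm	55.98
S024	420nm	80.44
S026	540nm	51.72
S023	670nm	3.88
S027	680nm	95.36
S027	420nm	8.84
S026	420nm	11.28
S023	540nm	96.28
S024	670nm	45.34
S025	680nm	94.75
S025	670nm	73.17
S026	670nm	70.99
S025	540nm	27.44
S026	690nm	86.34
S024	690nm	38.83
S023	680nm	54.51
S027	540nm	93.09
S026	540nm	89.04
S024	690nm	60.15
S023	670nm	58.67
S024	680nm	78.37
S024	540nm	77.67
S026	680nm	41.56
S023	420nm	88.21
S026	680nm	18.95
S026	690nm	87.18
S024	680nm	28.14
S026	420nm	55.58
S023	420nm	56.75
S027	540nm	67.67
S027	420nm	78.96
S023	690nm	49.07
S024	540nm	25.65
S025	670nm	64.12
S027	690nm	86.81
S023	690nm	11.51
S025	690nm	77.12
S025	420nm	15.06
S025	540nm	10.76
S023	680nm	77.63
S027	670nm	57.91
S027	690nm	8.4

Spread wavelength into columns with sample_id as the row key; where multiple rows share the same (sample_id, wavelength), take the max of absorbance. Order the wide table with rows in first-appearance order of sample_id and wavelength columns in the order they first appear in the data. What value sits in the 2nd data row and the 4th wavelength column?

27.44

With rows in first-appearance order of sample_id, row 2 is sample_id=S025. wavelength columns in first-appearance order: 670nm, 420nm, 680nm, 540nm, 690nm; column 4 is 540nm.
Long rows with sample_id=S025, wavelength=540nm: max(27.44, 10.76) = 27.44.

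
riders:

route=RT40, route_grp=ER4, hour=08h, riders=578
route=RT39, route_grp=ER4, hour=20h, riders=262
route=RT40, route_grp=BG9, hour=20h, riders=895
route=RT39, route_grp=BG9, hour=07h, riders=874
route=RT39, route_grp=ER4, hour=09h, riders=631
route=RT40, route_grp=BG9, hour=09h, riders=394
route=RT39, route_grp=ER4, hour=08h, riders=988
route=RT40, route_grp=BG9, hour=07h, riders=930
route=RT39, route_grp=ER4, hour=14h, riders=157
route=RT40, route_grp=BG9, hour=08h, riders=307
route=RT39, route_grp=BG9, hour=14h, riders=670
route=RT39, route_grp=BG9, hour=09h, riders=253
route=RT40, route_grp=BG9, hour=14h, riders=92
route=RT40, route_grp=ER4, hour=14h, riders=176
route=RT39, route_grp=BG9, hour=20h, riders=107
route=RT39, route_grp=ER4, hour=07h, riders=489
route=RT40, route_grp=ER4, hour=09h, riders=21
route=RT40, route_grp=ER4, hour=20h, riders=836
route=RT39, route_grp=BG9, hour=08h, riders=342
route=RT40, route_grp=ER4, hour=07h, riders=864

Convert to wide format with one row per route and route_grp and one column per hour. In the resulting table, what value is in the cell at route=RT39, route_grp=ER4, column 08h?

988

Wide layout: rows indexed by route and route_grp, columns are the 5 distinct hour values (08h, 20h, 07h, 09h, 14h).
Cell (route=RT39, route_grp=ER4, hour=08h) draws from the long row where route=RT39, route_grp=ER4 and hour=08h, which has riders=988.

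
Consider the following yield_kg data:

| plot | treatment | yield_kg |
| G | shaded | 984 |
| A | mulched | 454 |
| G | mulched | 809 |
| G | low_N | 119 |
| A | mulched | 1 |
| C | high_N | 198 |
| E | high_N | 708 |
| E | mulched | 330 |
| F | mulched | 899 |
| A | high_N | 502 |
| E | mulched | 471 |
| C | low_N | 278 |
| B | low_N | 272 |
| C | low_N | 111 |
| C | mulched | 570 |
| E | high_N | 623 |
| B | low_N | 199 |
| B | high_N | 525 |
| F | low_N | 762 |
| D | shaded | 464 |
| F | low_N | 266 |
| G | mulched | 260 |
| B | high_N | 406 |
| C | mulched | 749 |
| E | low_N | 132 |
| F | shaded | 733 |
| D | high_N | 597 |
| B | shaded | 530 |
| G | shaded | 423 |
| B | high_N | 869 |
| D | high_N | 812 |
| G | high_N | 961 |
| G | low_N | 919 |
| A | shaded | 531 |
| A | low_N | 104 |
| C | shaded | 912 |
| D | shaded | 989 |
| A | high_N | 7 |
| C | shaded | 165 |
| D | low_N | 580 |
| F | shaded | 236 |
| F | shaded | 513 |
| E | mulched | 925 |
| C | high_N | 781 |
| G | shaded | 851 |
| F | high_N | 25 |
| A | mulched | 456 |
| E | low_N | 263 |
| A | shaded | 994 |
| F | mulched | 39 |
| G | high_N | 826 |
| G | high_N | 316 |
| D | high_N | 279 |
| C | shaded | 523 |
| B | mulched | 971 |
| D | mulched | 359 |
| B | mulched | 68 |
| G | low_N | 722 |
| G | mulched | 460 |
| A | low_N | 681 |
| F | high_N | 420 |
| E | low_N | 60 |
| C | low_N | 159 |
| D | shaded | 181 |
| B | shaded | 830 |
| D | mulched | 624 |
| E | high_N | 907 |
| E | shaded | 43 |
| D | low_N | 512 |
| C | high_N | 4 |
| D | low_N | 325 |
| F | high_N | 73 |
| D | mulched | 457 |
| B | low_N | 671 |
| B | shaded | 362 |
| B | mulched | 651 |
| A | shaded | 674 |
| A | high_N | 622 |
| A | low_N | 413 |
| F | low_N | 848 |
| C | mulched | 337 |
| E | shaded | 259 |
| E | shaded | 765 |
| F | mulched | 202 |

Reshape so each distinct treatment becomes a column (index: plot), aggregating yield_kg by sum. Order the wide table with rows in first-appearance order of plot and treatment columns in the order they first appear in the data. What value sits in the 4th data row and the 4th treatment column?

With rows in first-appearance order of plot, row 4 is plot=E. treatment columns in first-appearance order: shaded, mulched, low_N, high_N; column 4 is high_N.
Long rows with plot=E, treatment=high_N: 708 + 623 + 907 = 2238.

2238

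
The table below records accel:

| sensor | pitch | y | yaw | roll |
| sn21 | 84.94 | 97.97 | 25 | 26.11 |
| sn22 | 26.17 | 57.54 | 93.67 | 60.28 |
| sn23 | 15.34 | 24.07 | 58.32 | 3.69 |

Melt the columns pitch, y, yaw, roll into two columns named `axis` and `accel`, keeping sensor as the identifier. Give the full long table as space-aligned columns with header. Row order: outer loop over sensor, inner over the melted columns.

sensor  axis   accel
sn21    pitch  84.94
sn21    y      97.97
sn21    yaw    25   
sn21    roll   26.11
sn22    pitch  26.17
sn22    y      57.54
sn22    yaw    93.67
sn22    roll   60.28
sn23    pitch  15.34
sn23    y      24.07
sn23    yaw    58.32
sn23    roll   3.69 

Each (sensor, column) pair becomes one row: 3 × 4 = 12 rows.
For example, (sn21, pitch) → accel=84.94.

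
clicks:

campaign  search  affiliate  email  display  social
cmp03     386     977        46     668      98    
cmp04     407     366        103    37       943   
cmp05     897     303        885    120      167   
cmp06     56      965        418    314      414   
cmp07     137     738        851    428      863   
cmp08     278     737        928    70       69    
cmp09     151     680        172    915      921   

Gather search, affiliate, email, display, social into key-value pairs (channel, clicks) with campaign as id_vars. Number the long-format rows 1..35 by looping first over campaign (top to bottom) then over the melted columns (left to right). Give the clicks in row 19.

35 rows total (7 × 5). Row 19: index ⌊(19-1)/5⌋ = 3 into campaign → cmp06; (19-1) mod 5 = 3 into the melted columns → display.
So row 19 is (cmp06, display, 314); clicks = 314.

314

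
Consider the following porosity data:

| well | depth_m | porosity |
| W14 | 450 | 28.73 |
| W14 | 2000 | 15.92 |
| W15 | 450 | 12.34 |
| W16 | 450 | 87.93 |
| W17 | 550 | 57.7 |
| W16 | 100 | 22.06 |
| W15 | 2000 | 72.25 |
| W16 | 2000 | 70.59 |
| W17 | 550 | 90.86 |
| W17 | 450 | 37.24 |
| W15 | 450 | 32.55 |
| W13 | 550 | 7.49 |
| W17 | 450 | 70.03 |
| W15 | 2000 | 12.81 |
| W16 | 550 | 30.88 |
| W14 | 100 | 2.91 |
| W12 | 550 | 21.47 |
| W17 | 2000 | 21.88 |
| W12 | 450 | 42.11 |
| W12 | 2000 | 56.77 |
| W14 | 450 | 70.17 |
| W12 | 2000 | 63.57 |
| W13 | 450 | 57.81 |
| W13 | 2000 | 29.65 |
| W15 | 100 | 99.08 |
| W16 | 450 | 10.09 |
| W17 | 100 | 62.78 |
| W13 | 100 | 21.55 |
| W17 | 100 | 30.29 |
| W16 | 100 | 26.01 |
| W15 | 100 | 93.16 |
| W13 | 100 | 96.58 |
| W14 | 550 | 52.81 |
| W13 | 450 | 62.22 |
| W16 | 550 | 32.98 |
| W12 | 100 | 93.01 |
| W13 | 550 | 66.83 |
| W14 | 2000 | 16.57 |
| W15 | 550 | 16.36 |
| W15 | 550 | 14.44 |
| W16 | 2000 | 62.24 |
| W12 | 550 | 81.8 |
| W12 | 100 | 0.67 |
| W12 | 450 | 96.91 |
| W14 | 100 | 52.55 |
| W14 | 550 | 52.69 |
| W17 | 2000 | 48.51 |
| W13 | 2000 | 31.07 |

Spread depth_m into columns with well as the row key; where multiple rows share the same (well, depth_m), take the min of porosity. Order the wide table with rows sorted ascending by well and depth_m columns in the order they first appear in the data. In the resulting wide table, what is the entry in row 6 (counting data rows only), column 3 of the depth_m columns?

With rows sorted ascending by well, row 6 is well=W17. depth_m columns in first-appearance order: 450, 2000, 550, 100; column 3 is 550.
Long rows with well=W17, depth_m=550: min(57.7, 90.86) = 57.7.

57.7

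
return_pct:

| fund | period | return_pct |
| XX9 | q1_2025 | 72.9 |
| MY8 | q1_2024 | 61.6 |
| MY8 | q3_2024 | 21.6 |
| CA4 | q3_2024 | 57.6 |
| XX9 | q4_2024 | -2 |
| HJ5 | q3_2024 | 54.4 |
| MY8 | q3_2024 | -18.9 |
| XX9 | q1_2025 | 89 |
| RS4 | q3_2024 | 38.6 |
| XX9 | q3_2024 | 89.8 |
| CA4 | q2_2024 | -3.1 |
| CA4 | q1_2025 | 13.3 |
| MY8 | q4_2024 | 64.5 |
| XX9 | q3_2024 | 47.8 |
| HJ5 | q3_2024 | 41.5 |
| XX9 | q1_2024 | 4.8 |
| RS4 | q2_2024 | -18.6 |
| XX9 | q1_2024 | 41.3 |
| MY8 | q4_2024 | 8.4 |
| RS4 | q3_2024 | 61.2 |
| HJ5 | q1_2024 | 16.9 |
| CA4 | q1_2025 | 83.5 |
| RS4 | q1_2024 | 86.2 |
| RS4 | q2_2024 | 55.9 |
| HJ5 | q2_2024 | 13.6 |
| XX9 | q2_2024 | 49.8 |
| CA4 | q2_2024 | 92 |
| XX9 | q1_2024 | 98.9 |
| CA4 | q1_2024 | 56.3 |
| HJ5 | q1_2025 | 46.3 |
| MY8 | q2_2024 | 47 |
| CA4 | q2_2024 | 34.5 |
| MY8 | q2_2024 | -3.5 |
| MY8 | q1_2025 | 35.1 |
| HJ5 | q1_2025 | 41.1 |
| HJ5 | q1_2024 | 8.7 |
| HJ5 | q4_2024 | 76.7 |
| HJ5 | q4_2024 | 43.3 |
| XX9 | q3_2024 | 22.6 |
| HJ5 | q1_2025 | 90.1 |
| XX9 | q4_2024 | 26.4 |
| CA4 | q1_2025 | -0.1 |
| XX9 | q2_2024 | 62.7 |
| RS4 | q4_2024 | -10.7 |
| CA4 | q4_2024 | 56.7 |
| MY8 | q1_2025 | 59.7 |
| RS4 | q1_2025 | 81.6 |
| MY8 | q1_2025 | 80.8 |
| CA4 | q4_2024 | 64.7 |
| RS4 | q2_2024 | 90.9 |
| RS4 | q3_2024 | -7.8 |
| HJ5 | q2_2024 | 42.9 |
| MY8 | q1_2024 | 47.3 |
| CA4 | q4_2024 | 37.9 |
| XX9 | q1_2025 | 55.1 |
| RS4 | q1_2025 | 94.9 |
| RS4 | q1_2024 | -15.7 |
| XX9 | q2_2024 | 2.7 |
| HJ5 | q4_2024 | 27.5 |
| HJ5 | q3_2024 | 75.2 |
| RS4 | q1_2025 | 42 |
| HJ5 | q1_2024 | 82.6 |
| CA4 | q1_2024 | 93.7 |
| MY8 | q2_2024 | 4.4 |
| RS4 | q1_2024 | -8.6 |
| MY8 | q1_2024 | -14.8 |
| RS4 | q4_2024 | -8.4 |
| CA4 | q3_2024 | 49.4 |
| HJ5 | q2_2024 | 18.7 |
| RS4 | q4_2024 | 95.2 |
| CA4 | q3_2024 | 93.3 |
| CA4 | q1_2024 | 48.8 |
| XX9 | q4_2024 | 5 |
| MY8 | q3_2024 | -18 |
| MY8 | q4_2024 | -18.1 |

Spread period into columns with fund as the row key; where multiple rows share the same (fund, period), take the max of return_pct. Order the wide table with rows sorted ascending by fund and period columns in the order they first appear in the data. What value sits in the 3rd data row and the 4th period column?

64.5

With rows sorted ascending by fund, row 3 is fund=MY8. period columns in first-appearance order: q1_2025, q1_2024, q3_2024, q4_2024, q2_2024; column 4 is q4_2024.
Long rows with fund=MY8, period=q4_2024: max(64.5, 8.4, -18.1) = 64.5.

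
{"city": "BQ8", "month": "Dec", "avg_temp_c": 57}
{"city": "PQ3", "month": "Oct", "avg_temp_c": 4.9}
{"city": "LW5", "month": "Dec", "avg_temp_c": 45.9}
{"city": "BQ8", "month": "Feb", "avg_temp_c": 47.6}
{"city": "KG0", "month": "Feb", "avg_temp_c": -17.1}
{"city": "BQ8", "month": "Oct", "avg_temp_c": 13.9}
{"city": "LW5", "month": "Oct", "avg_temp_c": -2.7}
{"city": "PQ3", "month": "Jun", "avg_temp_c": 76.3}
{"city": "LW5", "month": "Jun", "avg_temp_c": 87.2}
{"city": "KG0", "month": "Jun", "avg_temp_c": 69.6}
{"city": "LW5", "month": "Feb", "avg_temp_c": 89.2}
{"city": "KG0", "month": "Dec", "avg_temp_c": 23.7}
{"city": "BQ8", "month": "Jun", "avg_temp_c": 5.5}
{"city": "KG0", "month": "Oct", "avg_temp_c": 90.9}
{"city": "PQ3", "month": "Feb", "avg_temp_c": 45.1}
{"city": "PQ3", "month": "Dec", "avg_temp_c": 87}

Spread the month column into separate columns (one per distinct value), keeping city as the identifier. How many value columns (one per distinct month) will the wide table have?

4 distinct month values: Jun, Oct, Feb, Dec.

4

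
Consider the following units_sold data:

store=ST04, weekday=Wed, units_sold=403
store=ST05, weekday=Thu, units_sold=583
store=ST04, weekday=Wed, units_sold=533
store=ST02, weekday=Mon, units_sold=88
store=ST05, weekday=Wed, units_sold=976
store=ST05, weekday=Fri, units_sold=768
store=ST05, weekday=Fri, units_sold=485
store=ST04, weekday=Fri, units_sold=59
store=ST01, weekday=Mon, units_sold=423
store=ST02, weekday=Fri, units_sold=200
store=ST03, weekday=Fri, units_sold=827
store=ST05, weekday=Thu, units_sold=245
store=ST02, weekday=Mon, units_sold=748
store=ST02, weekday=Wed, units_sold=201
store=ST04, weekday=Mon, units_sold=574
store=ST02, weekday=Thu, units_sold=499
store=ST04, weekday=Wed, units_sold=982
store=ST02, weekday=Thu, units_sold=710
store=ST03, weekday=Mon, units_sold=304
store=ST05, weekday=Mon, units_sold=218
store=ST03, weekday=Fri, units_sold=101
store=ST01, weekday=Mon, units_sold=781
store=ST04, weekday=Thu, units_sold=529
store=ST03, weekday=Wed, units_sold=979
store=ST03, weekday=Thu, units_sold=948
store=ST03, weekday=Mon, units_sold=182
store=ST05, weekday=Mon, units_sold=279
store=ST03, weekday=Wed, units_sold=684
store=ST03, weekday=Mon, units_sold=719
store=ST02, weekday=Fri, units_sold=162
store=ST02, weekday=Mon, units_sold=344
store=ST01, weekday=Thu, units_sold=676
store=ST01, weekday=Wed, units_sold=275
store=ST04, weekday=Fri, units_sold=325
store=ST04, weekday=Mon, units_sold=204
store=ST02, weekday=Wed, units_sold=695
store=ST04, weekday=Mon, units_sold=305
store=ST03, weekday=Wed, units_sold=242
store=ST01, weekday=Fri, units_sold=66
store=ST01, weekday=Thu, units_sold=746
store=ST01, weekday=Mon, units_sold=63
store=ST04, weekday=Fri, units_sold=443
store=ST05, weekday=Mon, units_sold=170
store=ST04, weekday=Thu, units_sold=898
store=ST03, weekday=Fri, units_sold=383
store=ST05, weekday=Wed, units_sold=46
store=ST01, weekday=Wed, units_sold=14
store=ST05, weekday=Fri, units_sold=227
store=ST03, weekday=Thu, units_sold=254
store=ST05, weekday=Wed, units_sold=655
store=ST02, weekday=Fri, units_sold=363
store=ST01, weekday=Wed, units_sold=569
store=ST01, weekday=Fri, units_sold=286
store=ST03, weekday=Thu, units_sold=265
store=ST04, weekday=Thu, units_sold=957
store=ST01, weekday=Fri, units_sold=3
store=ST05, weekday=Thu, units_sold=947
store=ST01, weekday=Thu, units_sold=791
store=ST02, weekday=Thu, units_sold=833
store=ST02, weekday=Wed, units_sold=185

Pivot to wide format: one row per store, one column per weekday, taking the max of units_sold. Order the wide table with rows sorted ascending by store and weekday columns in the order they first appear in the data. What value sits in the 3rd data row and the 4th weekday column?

With rows sorted ascending by store, row 3 is store=ST03. weekday columns in first-appearance order: Wed, Thu, Mon, Fri; column 4 is Fri.
Long rows with store=ST03, weekday=Fri: max(827, 101, 383) = 827.

827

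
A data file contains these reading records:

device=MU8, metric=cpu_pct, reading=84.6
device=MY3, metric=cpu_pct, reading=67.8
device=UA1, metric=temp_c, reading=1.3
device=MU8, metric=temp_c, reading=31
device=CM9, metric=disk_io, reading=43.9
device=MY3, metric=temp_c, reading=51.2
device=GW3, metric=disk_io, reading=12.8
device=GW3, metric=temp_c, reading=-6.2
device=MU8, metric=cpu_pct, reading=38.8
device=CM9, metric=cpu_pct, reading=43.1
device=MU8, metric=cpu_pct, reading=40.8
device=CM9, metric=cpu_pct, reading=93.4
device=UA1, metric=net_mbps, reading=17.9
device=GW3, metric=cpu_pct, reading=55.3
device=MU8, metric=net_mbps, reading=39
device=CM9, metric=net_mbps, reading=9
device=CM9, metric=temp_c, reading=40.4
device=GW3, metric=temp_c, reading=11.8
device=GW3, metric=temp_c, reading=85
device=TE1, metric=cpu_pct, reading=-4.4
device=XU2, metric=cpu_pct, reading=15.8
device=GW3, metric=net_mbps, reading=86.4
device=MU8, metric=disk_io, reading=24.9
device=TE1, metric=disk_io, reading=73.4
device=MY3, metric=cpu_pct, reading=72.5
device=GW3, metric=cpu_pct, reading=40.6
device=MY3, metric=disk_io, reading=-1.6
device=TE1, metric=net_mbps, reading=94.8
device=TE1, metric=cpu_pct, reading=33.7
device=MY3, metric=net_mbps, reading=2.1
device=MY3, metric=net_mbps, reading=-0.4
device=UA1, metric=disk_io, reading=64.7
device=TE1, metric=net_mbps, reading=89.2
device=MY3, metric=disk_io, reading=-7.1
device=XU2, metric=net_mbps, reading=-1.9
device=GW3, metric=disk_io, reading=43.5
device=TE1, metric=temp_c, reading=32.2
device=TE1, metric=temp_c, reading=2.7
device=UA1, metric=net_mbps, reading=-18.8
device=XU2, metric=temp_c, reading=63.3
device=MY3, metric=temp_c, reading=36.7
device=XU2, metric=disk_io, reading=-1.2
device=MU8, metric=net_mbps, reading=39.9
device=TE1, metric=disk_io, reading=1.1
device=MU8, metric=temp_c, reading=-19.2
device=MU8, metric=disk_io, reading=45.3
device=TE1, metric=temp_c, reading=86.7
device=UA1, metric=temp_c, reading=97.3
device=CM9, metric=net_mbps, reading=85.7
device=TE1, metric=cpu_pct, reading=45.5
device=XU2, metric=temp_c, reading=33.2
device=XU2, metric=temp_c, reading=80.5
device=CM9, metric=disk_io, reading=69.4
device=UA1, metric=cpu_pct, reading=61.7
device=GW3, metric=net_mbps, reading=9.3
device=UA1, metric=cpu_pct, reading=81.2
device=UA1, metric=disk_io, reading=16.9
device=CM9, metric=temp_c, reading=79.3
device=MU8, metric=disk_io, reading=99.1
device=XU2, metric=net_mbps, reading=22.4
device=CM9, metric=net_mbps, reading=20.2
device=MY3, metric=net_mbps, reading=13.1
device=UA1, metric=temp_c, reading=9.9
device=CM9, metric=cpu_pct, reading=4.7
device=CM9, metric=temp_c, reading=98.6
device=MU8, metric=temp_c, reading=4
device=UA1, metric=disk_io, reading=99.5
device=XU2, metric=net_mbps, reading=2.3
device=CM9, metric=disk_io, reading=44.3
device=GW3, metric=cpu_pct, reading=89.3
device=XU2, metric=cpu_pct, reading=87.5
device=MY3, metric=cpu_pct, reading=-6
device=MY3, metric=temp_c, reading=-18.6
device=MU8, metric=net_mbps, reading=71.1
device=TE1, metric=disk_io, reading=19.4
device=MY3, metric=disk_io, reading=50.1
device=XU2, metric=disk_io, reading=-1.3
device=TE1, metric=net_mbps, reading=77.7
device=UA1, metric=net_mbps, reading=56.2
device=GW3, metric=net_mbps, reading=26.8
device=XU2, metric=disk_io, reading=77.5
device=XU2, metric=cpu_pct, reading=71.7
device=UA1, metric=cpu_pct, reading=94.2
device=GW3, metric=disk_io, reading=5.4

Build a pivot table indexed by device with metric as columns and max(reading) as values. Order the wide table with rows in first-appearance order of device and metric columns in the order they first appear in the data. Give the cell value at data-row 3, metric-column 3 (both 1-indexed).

99.5

With rows in first-appearance order of device, row 3 is device=UA1. metric columns in first-appearance order: cpu_pct, temp_c, disk_io, net_mbps; column 3 is disk_io.
Long rows with device=UA1, metric=disk_io: max(64.7, 16.9, 99.5) = 99.5.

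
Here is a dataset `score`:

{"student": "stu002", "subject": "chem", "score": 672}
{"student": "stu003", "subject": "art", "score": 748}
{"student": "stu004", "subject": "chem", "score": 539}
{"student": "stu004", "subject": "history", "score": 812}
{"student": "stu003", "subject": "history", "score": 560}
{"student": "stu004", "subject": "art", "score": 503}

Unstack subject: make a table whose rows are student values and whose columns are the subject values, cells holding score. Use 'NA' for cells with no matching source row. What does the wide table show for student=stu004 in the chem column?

The long row with student=stu004, subject=chem has score=539.

539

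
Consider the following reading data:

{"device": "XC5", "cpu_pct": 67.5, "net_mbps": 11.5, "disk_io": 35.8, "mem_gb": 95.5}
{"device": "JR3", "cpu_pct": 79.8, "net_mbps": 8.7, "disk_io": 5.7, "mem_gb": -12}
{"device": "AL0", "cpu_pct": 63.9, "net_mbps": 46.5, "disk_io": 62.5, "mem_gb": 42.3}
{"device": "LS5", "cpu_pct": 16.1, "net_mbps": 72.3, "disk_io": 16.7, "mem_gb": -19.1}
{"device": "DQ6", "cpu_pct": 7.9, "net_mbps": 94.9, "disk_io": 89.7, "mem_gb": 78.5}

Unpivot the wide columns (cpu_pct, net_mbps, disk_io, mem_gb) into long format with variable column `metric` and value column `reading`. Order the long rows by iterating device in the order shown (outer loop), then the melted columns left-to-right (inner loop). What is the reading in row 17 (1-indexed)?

7.9

20 rows total (5 × 4). Row 17: index ⌊(17-1)/4⌋ = 4 into device → DQ6; (17-1) mod 4 = 0 into the melted columns → cpu_pct.
So row 17 is (DQ6, cpu_pct, 7.9); reading = 7.9.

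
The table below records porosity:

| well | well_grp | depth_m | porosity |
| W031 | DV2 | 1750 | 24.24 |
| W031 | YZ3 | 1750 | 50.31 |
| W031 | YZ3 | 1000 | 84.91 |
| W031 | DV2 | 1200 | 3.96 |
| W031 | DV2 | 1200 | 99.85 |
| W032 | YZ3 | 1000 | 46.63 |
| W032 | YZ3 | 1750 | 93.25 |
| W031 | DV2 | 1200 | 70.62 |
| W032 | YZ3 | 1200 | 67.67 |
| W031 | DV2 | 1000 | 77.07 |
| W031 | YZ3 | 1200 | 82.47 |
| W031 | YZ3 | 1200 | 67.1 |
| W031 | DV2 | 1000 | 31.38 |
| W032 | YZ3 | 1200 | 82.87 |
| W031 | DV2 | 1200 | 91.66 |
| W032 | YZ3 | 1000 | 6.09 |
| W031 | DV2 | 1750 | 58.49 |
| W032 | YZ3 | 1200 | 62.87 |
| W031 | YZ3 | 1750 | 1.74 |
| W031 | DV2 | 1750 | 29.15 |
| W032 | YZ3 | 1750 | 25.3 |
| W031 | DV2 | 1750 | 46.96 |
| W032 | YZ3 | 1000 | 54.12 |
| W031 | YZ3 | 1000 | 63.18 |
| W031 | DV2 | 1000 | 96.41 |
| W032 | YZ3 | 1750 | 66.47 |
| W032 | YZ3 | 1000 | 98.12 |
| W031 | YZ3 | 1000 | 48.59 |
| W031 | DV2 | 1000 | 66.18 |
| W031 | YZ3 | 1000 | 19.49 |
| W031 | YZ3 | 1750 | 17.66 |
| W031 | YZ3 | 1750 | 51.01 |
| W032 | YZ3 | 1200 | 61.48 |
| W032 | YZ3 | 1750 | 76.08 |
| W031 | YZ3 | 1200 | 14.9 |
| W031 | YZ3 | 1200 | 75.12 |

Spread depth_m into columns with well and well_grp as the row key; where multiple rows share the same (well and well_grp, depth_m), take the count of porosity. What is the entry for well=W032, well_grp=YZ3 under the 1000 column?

Rows with well=W032, well_grp=YZ3 and depth_m=1000: porosity values are 46.63, 6.09, 54.12, 98.12.
4 rows match — count = 4.

4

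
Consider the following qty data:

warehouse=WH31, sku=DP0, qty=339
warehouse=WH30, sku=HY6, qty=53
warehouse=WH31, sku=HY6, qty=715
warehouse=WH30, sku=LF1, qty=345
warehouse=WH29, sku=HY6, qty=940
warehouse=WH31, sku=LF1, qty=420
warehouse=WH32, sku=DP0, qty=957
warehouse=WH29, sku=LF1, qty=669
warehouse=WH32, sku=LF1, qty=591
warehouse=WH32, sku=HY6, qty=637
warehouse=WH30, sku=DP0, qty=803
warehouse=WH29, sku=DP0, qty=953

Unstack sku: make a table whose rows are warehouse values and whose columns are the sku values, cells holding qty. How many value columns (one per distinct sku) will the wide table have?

3 distinct sku values: DP0, HY6, LF1.

3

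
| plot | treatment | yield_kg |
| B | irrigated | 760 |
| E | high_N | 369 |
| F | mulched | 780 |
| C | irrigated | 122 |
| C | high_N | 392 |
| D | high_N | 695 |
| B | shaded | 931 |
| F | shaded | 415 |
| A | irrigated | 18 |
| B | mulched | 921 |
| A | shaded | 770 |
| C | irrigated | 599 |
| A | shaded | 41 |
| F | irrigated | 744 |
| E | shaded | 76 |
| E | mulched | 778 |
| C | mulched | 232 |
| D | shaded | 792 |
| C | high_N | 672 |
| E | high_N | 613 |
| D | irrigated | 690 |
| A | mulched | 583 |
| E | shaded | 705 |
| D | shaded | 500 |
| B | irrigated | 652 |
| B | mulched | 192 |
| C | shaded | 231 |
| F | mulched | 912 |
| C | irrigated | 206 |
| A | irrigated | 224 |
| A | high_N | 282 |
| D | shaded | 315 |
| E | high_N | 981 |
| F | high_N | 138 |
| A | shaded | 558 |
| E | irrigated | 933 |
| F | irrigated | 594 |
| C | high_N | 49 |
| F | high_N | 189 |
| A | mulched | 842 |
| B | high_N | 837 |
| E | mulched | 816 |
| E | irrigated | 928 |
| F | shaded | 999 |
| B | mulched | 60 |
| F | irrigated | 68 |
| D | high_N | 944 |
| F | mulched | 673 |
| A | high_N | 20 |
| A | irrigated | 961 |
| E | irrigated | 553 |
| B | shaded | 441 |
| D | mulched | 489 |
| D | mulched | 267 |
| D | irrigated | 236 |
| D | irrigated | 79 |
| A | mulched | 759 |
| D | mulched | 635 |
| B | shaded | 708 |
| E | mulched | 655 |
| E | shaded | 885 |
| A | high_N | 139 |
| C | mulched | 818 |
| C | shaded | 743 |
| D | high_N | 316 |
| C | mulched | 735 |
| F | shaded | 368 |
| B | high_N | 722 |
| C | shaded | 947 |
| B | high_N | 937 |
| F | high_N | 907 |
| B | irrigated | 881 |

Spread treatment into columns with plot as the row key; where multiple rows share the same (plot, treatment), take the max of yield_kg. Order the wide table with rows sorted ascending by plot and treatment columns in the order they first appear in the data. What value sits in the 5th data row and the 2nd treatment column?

With rows sorted ascending by plot, row 5 is plot=E. treatment columns in first-appearance order: irrigated, high_N, mulched, shaded; column 2 is high_N.
Long rows with plot=E, treatment=high_N: max(369, 613, 981) = 981.

981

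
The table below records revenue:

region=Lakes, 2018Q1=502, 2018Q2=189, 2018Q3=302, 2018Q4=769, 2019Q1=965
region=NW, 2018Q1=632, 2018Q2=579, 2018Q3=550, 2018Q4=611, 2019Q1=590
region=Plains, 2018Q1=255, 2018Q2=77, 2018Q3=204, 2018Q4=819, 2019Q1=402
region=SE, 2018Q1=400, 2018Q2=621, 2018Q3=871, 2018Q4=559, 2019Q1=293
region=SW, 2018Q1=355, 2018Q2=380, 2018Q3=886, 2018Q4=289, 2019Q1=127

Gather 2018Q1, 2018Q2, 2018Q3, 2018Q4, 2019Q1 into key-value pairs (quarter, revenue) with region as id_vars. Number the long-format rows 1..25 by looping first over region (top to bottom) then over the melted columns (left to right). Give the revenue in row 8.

25 rows total (5 × 5). Row 8: index ⌊(8-1)/5⌋ = 1 into region → NW; (8-1) mod 5 = 2 into the melted columns → 2018Q3.
So row 8 is (NW, 2018Q3, 550); revenue = 550.

550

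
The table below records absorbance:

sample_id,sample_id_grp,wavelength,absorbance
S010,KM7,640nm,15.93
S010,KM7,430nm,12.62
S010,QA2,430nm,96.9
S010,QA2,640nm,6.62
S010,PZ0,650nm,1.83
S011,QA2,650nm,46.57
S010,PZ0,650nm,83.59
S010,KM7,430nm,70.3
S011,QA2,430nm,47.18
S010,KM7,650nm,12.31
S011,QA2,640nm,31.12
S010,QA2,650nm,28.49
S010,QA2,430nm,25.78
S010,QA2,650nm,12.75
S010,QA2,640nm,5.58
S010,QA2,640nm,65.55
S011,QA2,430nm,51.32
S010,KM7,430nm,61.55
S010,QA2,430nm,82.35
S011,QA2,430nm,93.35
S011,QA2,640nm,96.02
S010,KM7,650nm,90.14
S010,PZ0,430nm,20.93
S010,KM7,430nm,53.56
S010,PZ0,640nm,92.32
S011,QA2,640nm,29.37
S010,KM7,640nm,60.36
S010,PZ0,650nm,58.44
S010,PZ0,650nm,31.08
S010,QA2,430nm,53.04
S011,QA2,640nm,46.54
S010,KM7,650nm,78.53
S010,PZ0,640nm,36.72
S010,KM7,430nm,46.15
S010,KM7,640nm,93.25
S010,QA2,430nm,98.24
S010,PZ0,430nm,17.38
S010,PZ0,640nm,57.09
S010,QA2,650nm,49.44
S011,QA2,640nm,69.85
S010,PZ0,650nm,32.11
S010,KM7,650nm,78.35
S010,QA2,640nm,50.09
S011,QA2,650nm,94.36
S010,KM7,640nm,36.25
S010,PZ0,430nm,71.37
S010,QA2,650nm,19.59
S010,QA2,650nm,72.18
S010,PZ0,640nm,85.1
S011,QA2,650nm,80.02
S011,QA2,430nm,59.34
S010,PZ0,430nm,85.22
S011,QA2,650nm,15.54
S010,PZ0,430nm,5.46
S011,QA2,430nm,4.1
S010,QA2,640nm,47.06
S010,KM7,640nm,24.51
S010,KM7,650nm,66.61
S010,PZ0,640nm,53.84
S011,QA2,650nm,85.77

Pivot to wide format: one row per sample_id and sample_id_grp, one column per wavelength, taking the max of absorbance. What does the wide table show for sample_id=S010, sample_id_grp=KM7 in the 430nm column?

70.3

Rows with sample_id=S010, sample_id_grp=KM7 and wavelength=430nm: absorbance values are 12.62, 70.3, 61.55, 53.56, 46.15.
max(12.62, 70.3, 61.55, 53.56, 46.15) = 70.3.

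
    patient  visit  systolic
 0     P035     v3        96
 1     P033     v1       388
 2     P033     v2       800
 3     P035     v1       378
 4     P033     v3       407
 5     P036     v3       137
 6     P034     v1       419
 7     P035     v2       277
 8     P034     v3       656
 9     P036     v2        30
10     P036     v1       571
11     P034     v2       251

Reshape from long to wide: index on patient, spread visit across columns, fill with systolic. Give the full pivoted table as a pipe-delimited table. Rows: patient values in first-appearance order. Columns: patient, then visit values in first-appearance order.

Columns: patient plus the 3 distinct visit values (v3, v1, v2).
For example, row P035 column v3 takes systolic=96 from the long row (P035, v3).

| patient | v3 | v1 | v2 |
| P035 | 96 | 378 | 277 |
| P033 | 407 | 388 | 800 |
| P036 | 137 | 571 | 30 |
| P034 | 656 | 419 | 251 |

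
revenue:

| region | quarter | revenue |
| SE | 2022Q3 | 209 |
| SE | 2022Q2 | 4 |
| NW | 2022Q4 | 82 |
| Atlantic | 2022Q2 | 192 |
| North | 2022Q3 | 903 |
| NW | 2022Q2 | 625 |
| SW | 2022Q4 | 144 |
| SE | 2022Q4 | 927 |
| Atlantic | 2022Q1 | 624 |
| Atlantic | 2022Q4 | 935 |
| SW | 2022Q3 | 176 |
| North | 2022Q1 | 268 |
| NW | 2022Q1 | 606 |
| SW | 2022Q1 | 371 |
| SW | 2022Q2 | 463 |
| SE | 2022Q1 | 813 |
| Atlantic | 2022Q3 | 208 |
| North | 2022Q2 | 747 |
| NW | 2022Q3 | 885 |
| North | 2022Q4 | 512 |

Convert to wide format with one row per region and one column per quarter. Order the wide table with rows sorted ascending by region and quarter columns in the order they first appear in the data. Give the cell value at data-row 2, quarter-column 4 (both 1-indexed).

606

With rows sorted ascending by region, row 2 is region=NW. quarter columns in first-appearance order: 2022Q3, 2022Q2, 2022Q4, 2022Q1; column 4 is 2022Q1.
Long rows with region=NW, quarter=2022Q1: revenue = 606.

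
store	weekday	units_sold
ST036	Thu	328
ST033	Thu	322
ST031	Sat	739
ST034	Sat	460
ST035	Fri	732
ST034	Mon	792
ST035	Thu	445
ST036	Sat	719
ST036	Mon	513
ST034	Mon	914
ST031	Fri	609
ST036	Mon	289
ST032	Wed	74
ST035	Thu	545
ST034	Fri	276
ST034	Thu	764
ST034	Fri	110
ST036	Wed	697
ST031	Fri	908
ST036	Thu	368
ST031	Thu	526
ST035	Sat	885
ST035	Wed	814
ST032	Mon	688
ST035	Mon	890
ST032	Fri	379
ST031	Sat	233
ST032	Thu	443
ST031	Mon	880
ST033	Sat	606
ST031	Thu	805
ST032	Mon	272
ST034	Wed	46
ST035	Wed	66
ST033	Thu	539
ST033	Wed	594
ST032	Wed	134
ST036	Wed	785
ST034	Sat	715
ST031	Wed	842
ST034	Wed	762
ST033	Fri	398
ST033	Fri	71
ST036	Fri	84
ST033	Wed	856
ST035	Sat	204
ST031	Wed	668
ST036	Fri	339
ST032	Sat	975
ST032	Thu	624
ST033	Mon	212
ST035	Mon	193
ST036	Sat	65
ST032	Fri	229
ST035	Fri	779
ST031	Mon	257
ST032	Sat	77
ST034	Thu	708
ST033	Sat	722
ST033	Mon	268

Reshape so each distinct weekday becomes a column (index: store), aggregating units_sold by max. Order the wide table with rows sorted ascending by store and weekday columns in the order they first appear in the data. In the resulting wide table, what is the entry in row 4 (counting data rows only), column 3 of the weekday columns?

276

With rows sorted ascending by store, row 4 is store=ST034. weekday columns in first-appearance order: Thu, Sat, Fri, Mon, Wed; column 3 is Fri.
Long rows with store=ST034, weekday=Fri: max(276, 110) = 276.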